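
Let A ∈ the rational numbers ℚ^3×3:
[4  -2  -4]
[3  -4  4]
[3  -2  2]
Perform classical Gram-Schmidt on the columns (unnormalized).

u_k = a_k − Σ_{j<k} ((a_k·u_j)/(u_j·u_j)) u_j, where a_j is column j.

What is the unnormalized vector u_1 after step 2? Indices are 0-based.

Step 1: u_0 = a_0 = (4, 3, 3).
Step 2: u_1 = a_1 − (-13/17)·u_0 = (18/17, -29/17, 5/17).

u_1 = (18/17, -29/17, 5/17)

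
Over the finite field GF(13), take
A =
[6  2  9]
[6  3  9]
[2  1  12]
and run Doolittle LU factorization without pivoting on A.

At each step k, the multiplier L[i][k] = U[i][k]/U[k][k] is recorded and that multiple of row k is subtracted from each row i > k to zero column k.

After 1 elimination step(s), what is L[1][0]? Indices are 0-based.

L[1][0] = 1

[col 0] pivot 6
  R1 -= 1*R0 → (0, 1, 0)  (L[1][0] := 1)
  R2 -= 9*R0 → (0, 9, 9)  (L[2][0] := 9)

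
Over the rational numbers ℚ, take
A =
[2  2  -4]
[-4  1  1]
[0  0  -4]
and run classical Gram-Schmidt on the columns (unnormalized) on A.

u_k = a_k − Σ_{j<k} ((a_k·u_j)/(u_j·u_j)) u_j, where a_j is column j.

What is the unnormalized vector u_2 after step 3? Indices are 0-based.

Step 1: u_0 = a_0 = (2, -4, 0).
Step 2: u_1 = a_1 − (0)·u_0 = (2, 1, 0).
Step 3: u_2 = a_2 − (-3/5)·u_0 − (-7/5)·u_1 = (0, 0, -4).

u_2 = (0, 0, -4)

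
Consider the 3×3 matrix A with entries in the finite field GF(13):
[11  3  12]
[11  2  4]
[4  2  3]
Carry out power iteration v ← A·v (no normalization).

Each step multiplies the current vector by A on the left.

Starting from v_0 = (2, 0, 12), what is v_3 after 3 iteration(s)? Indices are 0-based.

v_3 = (11, 1, 6)

v_0 = (2, 0, 12).
v_1 = A·v_0 = (10, 5, 5).
v_2 = A·v_1 = (3, 10, 0).
v_3 = A·v_2 = (11, 1, 6).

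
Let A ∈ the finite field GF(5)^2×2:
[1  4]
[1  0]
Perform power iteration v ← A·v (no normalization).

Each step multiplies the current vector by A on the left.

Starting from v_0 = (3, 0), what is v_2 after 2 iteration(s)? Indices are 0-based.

v_0 = (3, 0).
v_1 = A·v_0 = (3, 3).
v_2 = A·v_1 = (0, 3).

v_2 = (0, 3)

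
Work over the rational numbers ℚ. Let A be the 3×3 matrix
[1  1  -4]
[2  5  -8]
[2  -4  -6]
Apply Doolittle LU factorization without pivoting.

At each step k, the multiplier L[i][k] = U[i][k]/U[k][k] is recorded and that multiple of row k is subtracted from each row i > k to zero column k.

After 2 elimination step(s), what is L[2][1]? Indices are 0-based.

L[2][1] = -2

Step 1: pivot at (0,0) is 1.
  row1 ← row1 − (2)·row0  ⇒  L[1][0]=2, U row1=(0, 3, 0)
  row2 ← row2 − (2)·row0  ⇒  L[2][0]=2, U row2=(0, -6, 2)
Step 2: pivot at (1,1) is 3.
  row2 ← row2 − (-2)·row1  ⇒  L[2][1]=-2, U row2=(0, 0, 2)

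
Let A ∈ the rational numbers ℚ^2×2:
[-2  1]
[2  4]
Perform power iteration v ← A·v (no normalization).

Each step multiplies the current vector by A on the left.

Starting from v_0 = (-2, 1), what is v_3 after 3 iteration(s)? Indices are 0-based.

v_0 = (-2, 1).
v_1 = A·v_0 = (5, 0).
v_2 = A·v_1 = (-10, 10).
v_3 = A·v_2 = (30, 20).

v_3 = (30, 20)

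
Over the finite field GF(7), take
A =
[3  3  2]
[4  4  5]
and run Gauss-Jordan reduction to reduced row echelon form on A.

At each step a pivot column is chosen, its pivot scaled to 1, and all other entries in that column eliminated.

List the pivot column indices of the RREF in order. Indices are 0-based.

pivot columns: 0

[1] R0 /= 3  ⇒  (1, 1, 3)
     R1 -= 4·R0  ⇒  (0, 0, 0)
column 1 empty below row 1
column 2 empty below row 1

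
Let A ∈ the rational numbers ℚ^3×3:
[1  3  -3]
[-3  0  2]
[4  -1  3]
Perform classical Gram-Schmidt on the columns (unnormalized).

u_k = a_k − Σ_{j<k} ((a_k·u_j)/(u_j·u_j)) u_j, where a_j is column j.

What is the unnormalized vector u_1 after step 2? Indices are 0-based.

Step 1: u_0 = a_0 = (1, -3, 4).
Step 2: u_1 = a_1 − (-1/26)·u_0 = (79/26, -3/26, -11/13).

u_1 = (79/26, -3/26, -11/13)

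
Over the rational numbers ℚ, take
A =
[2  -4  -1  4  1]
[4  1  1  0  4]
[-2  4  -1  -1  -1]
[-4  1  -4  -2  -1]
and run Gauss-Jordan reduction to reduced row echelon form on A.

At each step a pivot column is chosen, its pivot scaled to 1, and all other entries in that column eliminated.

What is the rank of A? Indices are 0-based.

rank = 4

[1] R0 /= 2  ⇒  (1, -2, -1/2, 2, 1/2)
     R1 -= 4·R0  ⇒  (0, 9, 3, -8, 2)
     R2 -= -2·R0  ⇒  (0, 0, -2, 3, 0)
     R3 -= -4·R0  ⇒  (0, -7, -6, 6, 1)
[2] R1 /= 9  ⇒  (0, 1, 1/3, -8/9, 2/9)
     R0 -= -2·R1  ⇒  (1, 0, 1/6, 2/9, 17/18)
     R3 -= -7·R1  ⇒  (0, 0, -11/3, -2/9, 23/9)
[3] R2 /= -2  ⇒  (0, 0, 1, -3/2, 0)
     R0 -= 1/6·R2  ⇒  (1, 0, 0, 17/36, 17/18)
     R1 -= 1/3·R2  ⇒  (0, 1, 0, -7/18, 2/9)
     R3 -= -11/3·R2  ⇒  (0, 0, 0, -103/18, 23/9)
[4] R3 /= -103/18  ⇒  (0, 0, 0, 1, -46/103)
     R0 -= 17/36·R3  ⇒  (1, 0, 0, 0, 119/103)
     R1 -= -7/18·R3  ⇒  (0, 1, 0, 0, 5/103)
     R2 -= -3/2·R3  ⇒  (0, 0, 1, 0, -69/103)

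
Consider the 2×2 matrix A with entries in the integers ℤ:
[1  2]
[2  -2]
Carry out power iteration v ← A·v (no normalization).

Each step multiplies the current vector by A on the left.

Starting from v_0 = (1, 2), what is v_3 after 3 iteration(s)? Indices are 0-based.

v_3 = (29, -26)

v_0 = (1, 2).
v_1 = A·v_0 = (5, -2).
v_2 = A·v_1 = (1, 14).
v_3 = A·v_2 = (29, -26).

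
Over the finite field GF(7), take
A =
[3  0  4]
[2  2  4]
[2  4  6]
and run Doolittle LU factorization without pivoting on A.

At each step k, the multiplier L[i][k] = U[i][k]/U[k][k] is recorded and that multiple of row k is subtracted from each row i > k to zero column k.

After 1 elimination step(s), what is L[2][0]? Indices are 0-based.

Step 1: pivot at (0,0) is 3.
  row1 ← row1 − (3)·row0  ⇒  L[1][0]=3, U row1=(0, 2, 6)
  row2 ← row2 − (3)·row0  ⇒  L[2][0]=3, U row2=(0, 4, 1)

L[2][0] = 3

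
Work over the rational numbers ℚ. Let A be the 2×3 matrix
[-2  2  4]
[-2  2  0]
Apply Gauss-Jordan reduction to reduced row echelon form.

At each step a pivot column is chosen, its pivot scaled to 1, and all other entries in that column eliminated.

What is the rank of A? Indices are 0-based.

rank = 2

pivot(0,0)=-2: scale R0 → (1, -1, -2)
  clear (1,0): R1 −= (-2)R0 → (0, 0, -4)
col 1: no nonzero at/below row 1; advance.
pivot(1,2)=-4: scale R1 → (0, 0, 1)
  clear (0,2): R0 −= (-2)R1 → (1, -1, 0)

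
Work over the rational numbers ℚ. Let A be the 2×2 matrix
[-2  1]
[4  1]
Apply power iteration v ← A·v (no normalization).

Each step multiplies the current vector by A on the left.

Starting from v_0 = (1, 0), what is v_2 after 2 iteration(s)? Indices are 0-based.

v_2 = (8, -4)

v_0 = (1, 0).
v_1 = A·v_0 = (-2, 4).
v_2 = A·v_1 = (8, -4).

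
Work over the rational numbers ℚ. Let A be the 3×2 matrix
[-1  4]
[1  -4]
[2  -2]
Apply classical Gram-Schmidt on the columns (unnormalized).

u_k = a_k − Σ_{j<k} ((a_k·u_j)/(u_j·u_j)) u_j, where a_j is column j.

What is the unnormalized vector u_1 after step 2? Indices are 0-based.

u_1 = (2, -2, 2)

Step 1: u_0 = a_0 = (-1, 1, 2).
Step 2: u_1 = a_1 − (-2)·u_0 = (2, -2, 2).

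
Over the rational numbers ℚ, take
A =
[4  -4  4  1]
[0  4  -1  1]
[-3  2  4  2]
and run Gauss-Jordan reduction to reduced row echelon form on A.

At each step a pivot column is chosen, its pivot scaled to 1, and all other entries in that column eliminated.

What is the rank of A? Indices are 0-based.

[1] R0 /= 4  ⇒  (1, -1, 1, 1/4)
     R2 -= -3·R0  ⇒  (0, -1, 7, 11/4)
[2] R1 /= 4  ⇒  (0, 1, -1/4, 1/4)
     R0 -= -1·R1  ⇒  (1, 0, 3/4, 1/2)
     R2 -= -1·R1  ⇒  (0, 0, 27/4, 3)
[3] R2 /= 27/4  ⇒  (0, 0, 1, 4/9)
     R0 -= 3/4·R2  ⇒  (1, 0, 0, 1/6)
     R1 -= -1/4·R2  ⇒  (0, 1, 0, 13/36)

rank = 3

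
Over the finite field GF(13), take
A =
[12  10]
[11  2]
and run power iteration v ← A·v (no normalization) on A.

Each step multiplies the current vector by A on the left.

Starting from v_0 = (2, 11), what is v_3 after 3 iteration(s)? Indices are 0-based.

v_0 = (2, 11).
v_1 = A·v_0 = (4, 5).
v_2 = A·v_1 = (7, 2).
v_3 = A·v_2 = (0, 3).

v_3 = (0, 3)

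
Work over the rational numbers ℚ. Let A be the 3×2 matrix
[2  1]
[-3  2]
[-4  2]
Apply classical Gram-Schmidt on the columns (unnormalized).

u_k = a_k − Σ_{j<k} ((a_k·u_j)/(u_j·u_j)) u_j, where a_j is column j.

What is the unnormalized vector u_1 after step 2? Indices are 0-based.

Step 1: u_0 = a_0 = (2, -3, -4).
Step 2: u_1 = a_1 − (-12/29)·u_0 = (53/29, 22/29, 10/29).

u_1 = (53/29, 22/29, 10/29)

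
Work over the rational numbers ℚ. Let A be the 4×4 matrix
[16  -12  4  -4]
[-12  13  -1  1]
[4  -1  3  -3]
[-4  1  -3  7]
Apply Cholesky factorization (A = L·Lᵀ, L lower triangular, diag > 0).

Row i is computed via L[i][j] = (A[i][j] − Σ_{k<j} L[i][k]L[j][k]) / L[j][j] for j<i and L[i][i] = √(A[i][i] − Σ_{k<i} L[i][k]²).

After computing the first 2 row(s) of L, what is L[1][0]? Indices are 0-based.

L[1][0] = -3

Step 1: L[0][0] = √(16) = 4.
  L[1][0] = (-12) / L[0][0] = -3.
Step 2: L[1][1] = √(4) = 2.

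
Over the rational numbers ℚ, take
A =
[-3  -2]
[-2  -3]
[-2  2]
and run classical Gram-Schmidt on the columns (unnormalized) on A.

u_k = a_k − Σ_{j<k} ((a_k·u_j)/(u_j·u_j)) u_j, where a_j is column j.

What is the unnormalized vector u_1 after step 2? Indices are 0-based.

Step 1: u_0 = a_0 = (-3, -2, -2).
Step 2: u_1 = a_1 − (8/17)·u_0 = (-10/17, -35/17, 50/17).

u_1 = (-10/17, -35/17, 50/17)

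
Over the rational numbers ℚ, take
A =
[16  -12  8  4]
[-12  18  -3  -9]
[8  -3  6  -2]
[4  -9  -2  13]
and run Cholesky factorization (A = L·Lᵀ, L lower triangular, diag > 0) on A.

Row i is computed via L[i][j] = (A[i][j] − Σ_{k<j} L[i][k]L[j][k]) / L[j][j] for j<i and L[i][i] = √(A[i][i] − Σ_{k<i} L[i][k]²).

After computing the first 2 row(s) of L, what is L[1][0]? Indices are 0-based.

L[1][0] = -3

Step 1: L[0][0] = √(16) = 4.
  L[1][0] = (-12) / L[0][0] = -3.
Step 2: L[1][1] = √(9) = 3.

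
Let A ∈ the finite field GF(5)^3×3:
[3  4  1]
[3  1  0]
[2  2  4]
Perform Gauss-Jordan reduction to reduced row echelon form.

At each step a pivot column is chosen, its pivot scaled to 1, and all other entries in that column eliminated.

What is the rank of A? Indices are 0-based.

rank = 3

pivot(0,0)=3: scale R0 → (1, 3, 2)
  clear (1,0): R1 −= (3)R0 → (0, 2, 4)
  clear (2,0): R2 −= (2)R0 → (0, 1, 0)
pivot(1,1)=2: scale R1 → (0, 1, 2)
  clear (0,1): R0 −= (3)R1 → (1, 0, 1)
  clear (2,1): R2 −= (1)R1 → (0, 0, 3)
pivot(2,2)=3: scale R2 → (0, 0, 1)
  clear (0,2): R0 −= (1)R2 → (1, 0, 0)
  clear (1,2): R1 −= (2)R2 → (0, 1, 0)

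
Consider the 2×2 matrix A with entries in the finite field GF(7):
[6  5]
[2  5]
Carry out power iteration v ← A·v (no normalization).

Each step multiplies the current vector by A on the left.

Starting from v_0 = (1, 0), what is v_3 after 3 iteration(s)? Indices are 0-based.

v_3 = (1, 6)

v_0 = (1, 0).
v_1 = A·v_0 = (6, 2).
v_2 = A·v_1 = (4, 1).
v_3 = A·v_2 = (1, 6).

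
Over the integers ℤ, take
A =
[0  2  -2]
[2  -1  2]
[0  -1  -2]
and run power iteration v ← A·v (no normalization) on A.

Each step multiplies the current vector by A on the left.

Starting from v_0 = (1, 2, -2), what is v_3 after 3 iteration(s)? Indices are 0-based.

v_0 = (1, 2, -2).
v_1 = A·v_0 = (8, -4, 2).
v_2 = A·v_1 = (-12, 24, 0).
v_3 = A·v_2 = (48, -48, -24).

v_3 = (48, -48, -24)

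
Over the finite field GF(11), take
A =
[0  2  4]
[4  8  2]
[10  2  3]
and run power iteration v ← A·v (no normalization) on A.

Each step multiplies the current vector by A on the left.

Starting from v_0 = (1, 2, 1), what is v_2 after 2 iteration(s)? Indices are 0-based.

v_2 = (2, 0, 10)

v_0 = (1, 2, 1).
v_1 = A·v_0 = (8, 0, 6).
v_2 = A·v_1 = (2, 0, 10).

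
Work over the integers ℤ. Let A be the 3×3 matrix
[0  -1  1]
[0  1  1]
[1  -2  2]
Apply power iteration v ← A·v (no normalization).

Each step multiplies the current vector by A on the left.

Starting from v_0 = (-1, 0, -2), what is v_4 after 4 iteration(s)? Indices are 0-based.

v_0 = (-1, 0, -2).
v_1 = A·v_0 = (-2, -2, -5).
v_2 = A·v_1 = (-3, -7, -8).
v_3 = A·v_2 = (-1, -15, -5).
v_4 = A·v_3 = (10, -20, 19).

v_4 = (10, -20, 19)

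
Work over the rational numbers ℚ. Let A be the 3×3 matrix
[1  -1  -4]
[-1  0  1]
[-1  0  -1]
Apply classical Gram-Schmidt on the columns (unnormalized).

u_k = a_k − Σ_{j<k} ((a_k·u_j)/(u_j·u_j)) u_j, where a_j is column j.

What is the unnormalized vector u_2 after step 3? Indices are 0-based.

u_2 = (0, 1, -1)

Step 1: u_0 = a_0 = (1, -1, -1).
Step 2: u_1 = a_1 − (-1/3)·u_0 = (-2/3, -1/3, -1/3).
Step 3: u_2 = a_2 − (-4/3)·u_0 − (4)·u_1 = (0, 1, -1).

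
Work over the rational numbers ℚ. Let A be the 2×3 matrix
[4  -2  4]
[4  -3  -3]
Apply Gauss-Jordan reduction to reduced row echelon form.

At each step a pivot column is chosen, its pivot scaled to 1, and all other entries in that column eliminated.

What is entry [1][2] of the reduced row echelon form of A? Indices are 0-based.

pivot(0,0)=4: scale R0 → (1, -1/2, 1)
  clear (1,0): R1 −= (4)R0 → (0, -1, -7)
pivot(1,1)=-1: scale R1 → (0, 1, 7)
  clear (0,1): R0 −= (-1/2)R1 → (1, 0, 9/2)

M[1][2] = 7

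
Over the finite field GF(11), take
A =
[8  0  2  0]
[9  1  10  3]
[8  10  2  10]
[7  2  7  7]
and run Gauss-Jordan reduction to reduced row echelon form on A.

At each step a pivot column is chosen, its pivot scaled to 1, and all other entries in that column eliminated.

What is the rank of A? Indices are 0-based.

rank = 4

step 1: normalize row 0 (÷8) = (1, 0, 3, 0)
  row 1: subtract 9×row0 = (0, 1, 5, 3)
  row 2: subtract 8×row0 = (0, 10, 0, 10)
  row 3: subtract 7×row0 = (0, 2, 8, 7)
step 2: normalize row 1 (÷1) = (0, 1, 5, 3)
  row 2: subtract 10×row1 = (0, 0, 5, 2)
  row 3: subtract 2×row1 = (0, 0, 9, 1)
step 3: normalize row 2 (÷5) = (0, 0, 1, 7)
  row 0: subtract 3×row2 = (1, 0, 0, 1)
  row 1: subtract 5×row2 = (0, 1, 0, 1)
  row 3: subtract 9×row2 = (0, 0, 0, 4)
step 4: normalize row 3 (÷4) = (0, 0, 0, 1)
  row 0: subtract 1×row3 = (1, 0, 0, 0)
  row 1: subtract 1×row3 = (0, 1, 0, 0)
  row 2: subtract 7×row3 = (0, 0, 1, 0)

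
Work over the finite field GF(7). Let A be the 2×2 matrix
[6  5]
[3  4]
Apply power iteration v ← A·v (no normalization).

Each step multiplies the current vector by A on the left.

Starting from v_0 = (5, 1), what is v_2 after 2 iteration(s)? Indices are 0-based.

v_0 = (5, 1).
v_1 = A·v_0 = (0, 5).
v_2 = A·v_1 = (4, 6).

v_2 = (4, 6)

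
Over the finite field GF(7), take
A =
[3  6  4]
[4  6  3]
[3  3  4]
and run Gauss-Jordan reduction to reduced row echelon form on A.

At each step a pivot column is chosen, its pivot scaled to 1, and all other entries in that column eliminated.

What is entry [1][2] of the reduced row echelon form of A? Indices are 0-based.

[1] R0 /= 3  ⇒  (1, 2, 6)
     R1 -= 4·R0  ⇒  (0, 5, 0)
     R2 -= 3·R0  ⇒  (0, 4, 0)
[2] R1 /= 5  ⇒  (0, 1, 0)
     R0 -= 2·R1  ⇒  (1, 0, 6)
     R2 -= 4·R1  ⇒  (0, 0, 0)
column 2 empty below row 2

M[1][2] = 0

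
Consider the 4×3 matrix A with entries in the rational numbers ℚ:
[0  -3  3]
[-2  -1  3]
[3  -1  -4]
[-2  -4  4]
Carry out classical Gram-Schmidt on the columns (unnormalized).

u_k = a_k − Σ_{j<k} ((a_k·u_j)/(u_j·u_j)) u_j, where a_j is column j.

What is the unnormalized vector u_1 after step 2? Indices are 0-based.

u_1 = (-3, -3/17, -38/17, -54/17)

Step 1: u_0 = a_0 = (0, -2, 3, -2).
Step 2: u_1 = a_1 − (7/17)·u_0 = (-3, -3/17, -38/17, -54/17).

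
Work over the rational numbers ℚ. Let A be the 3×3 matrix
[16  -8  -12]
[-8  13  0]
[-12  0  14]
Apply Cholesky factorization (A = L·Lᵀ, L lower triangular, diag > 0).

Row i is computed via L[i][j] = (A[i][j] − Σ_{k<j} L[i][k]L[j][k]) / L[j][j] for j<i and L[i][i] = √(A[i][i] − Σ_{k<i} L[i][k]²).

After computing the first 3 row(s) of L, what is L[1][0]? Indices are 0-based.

Step 1: L[0][0] = √(16) = 4.
  L[1][0] = (-8) / L[0][0] = -2.
Step 2: L[1][1] = √(9) = 3.
  L[2][0] = (-12) / L[0][0] = -3.
  L[2][1] = (-6) / L[1][1] = -2.
Step 3: L[2][2] = √(1) = 1.

L[1][0] = -2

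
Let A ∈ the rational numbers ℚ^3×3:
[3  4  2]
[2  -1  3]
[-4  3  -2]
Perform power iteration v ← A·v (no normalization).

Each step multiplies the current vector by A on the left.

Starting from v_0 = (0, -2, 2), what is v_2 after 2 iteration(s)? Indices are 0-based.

v_2 = (0, -46, 60)

v_0 = (0, -2, 2).
v_1 = A·v_0 = (-4, 8, -10).
v_2 = A·v_1 = (0, -46, 60).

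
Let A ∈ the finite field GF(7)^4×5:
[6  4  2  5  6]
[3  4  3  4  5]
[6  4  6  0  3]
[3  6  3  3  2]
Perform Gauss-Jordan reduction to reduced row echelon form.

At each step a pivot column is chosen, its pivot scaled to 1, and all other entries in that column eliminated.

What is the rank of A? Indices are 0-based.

pivot(0,0)=6: scale R0 → (1, 3, 5, 2, 1)
  clear (1,0): R1 −= (3)R0 → (0, 2, 2, 5, 2)
  clear (2,0): R2 −= (6)R0 → (0, 0, 4, 2, 4)
  clear (3,0): R3 −= (3)R0 → (0, 4, 2, 4, 6)
pivot(1,1)=2: scale R1 → (0, 1, 1, 6, 1)
  clear (0,1): R0 −= (3)R1 → (1, 0, 2, 5, 5)
  clear (3,1): R3 −= (4)R1 → (0, 0, 5, 1, 2)
pivot(2,2)=4: scale R2 → (0, 0, 1, 4, 1)
  clear (0,2): R0 −= (2)R2 → (1, 0, 0, 4, 3)
  clear (1,2): R1 −= (1)R2 → (0, 1, 0, 2, 0)
  clear (3,2): R3 −= (5)R2 → (0, 0, 0, 2, 4)
pivot(3,3)=2: scale R3 → (0, 0, 0, 1, 2)
  clear (0,3): R0 −= (4)R3 → (1, 0, 0, 0, 2)
  clear (1,3): R1 −= (2)R3 → (0, 1, 0, 0, 3)
  clear (2,3): R2 −= (4)R3 → (0, 0, 1, 0, 0)

rank = 4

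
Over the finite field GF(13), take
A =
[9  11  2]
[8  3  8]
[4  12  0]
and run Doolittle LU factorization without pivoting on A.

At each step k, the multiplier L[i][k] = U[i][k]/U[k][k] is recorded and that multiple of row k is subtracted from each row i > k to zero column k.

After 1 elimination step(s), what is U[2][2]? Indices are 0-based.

Step 1: pivot at (0,0) is 9.
  row1 ← row1 − (11)·row0  ⇒  L[1][0]=11, U row1=(0, 12, 12)
  row2 ← row2 − (12)·row0  ⇒  L[2][0]=12, U row2=(0, 10, 2)

U[2][2] = 2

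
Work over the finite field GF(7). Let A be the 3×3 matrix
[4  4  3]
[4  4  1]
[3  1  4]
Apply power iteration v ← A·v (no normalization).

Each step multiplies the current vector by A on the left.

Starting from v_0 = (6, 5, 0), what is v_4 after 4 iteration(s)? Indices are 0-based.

v_4 = (6, 4, 6)

v_0 = (6, 5, 0).
v_1 = A·v_0 = (2, 2, 2).
v_2 = A·v_1 = (1, 4, 2).
v_3 = A·v_2 = (5, 1, 1).
v_4 = A·v_3 = (6, 4, 6).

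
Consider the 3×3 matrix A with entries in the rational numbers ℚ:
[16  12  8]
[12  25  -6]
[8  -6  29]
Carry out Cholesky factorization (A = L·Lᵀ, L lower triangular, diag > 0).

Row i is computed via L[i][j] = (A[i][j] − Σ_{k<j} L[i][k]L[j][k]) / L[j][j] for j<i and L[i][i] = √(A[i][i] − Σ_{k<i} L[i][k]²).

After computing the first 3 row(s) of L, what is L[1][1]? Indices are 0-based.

L[1][1] = 4

Step 1: L[0][0] = √(16) = 4.
  L[1][0] = (12) / L[0][0] = 3.
Step 2: L[1][1] = √(16) = 4.
  L[2][0] = (8) / L[0][0] = 2.
  L[2][1] = (-12) / L[1][1] = -3.
Step 3: L[2][2] = √(16) = 4.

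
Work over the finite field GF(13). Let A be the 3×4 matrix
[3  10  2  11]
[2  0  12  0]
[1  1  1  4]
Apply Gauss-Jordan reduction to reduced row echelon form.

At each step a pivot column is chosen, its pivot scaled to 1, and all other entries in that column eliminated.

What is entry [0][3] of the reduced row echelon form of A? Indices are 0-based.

step 1: normalize row 0 (÷3) = (1, 12, 5, 8)
  row 1: subtract 2×row0 = (0, 2, 2, 10)
  row 2: subtract 1×row0 = (0, 2, 9, 9)
step 2: normalize row 1 (÷2) = (0, 1, 1, 5)
  row 0: subtract 12×row1 = (1, 0, 6, 0)
  row 2: subtract 2×row1 = (0, 0, 7, 12)
step 3: normalize row 2 (÷7) = (0, 0, 1, 11)
  row 0: subtract 6×row2 = (1, 0, 0, 12)
  row 1: subtract 1×row2 = (0, 1, 0, 7)

M[0][3] = 12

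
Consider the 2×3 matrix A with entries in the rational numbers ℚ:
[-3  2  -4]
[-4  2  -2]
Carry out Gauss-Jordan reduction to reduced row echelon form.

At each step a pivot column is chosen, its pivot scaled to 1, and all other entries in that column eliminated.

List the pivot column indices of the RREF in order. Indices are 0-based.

pivot(0,0)=-3: scale R0 → (1, -2/3, 4/3)
  clear (1,0): R1 −= (-4)R0 → (0, -2/3, 10/3)
pivot(1,1)=-2/3: scale R1 → (0, 1, -5)
  clear (0,1): R0 −= (-2/3)R1 → (1, 0, -2)

pivot columns: 0, 1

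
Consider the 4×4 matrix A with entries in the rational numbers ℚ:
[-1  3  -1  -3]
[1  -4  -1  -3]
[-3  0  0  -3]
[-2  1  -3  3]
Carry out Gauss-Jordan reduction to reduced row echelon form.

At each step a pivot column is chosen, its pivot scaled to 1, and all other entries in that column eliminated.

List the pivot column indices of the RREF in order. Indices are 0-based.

step 1: normalize row 0 (÷-1) = (1, -3, 1, 3)
  row 1: subtract 1×row0 = (0, -1, -2, -6)
  row 2: subtract -3×row0 = (0, -9, 3, 6)
  row 3: subtract -2×row0 = (0, -5, -1, 9)
step 2: normalize row 1 (÷-1) = (0, 1, 2, 6)
  row 0: subtract -3×row1 = (1, 0, 7, 21)
  row 2: subtract -9×row1 = (0, 0, 21, 60)
  row 3: subtract -5×row1 = (0, 0, 9, 39)
step 3: normalize row 2 (÷21) = (0, 0, 1, 20/7)
  row 0: subtract 7×row2 = (1, 0, 0, 1)
  row 1: subtract 2×row2 = (0, 1, 0, 2/7)
  row 3: subtract 9×row2 = (0, 0, 0, 93/7)
step 4: normalize row 3 (÷93/7) = (0, 0, 0, 1)
  row 0: subtract 1×row3 = (1, 0, 0, 0)
  row 1: subtract 2/7×row3 = (0, 1, 0, 0)
  row 2: subtract 20/7×row3 = (0, 0, 1, 0)

pivot columns: 0, 1, 2, 3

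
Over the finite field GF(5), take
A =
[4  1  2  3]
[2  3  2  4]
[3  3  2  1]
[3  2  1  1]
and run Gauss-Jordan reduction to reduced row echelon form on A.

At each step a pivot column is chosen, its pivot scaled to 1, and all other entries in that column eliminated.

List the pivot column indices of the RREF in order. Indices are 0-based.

pivot columns: 0, 1, 2

pivot(0,0)=4: scale R0 → (1, 4, 3, 2)
  clear (1,0): R1 −= (2)R0 → (0, 0, 1, 0)
  clear (2,0): R2 −= (3)R0 → (0, 1, 3, 0)
  clear (3,0): R3 −= (3)R0 → (0, 0, 2, 0)
pivot(1,1): swap R1↔R2
pivot(1,1)=1: scale R1 → (0, 1, 3, 0)
  clear (0,1): R0 −= (4)R1 → (1, 0, 1, 2)
pivot(2,2)=1: scale R2 → (0, 0, 1, 0)
  clear (0,2): R0 −= (1)R2 → (1, 0, 0, 2)
  clear (1,2): R1 −= (3)R2 → (0, 1, 0, 0)
  clear (3,2): R3 −= (2)R2 → (0, 0, 0, 0)
col 3: no nonzero at/below row 3; advance.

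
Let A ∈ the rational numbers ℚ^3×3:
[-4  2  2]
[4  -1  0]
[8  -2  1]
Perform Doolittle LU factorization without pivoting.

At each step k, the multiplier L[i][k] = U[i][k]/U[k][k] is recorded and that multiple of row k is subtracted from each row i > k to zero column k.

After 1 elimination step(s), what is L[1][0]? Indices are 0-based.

L[1][0] = -1

k=0: U[0][0]=-4
  eliminate (1,0): mult=-1, new row 1: (0, 1, 2); set L[1][0]=-1
  eliminate (2,0): mult=-2, new row 2: (0, 2, 5); set L[2][0]=-2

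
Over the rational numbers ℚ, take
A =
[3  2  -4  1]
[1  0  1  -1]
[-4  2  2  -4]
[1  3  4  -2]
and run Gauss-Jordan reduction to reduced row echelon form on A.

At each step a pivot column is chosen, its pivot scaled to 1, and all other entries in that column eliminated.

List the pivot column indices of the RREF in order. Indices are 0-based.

pivot columns: 0, 1, 2, 3

step 1: normalize row 0 (÷3) = (1, 2/3, -4/3, 1/3)
  row 1: subtract 1×row0 = (0, -2/3, 7/3, -4/3)
  row 2: subtract -4×row0 = (0, 14/3, -10/3, -8/3)
  row 3: subtract 1×row0 = (0, 7/3, 16/3, -7/3)
step 2: normalize row 1 (÷-2/3) = (0, 1, -7/2, 2)
  row 0: subtract 2/3×row1 = (1, 0, 1, -1)
  row 2: subtract 14/3×row1 = (0, 0, 13, -12)
  row 3: subtract 7/3×row1 = (0, 0, 27/2, -7)
step 3: normalize row 2 (÷13) = (0, 0, 1, -12/13)
  row 0: subtract 1×row2 = (1, 0, 0, -1/13)
  row 1: subtract -7/2×row2 = (0, 1, 0, -16/13)
  row 3: subtract 27/2×row2 = (0, 0, 0, 71/13)
step 4: normalize row 3 (÷71/13) = (0, 0, 0, 1)
  row 0: subtract -1/13×row3 = (1, 0, 0, 0)
  row 1: subtract -16/13×row3 = (0, 1, 0, 0)
  row 2: subtract -12/13×row3 = (0, 0, 1, 0)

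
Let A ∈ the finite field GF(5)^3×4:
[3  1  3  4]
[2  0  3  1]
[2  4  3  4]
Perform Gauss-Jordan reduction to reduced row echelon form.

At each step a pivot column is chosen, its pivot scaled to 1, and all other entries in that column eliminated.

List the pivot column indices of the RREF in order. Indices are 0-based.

pivot columns: 0, 1, 2

[1] R0 /= 3  ⇒  (1, 2, 1, 3)
     R1 -= 2·R0  ⇒  (0, 1, 1, 0)
     R2 -= 2·R0  ⇒  (0, 0, 1, 3)
[2] R1 /= 1  ⇒  (0, 1, 1, 0)
     R0 -= 2·R1  ⇒  (1, 0, 4, 3)
[3] R2 /= 1  ⇒  (0, 0, 1, 3)
     R0 -= 4·R2  ⇒  (1, 0, 0, 1)
     R1 -= 1·R2  ⇒  (0, 1, 0, 2)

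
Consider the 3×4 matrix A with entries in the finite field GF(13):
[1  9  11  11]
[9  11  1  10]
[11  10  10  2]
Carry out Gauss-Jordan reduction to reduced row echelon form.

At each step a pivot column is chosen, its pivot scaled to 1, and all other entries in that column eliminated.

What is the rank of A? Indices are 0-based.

[1] R0 /= 1  ⇒  (1, 9, 11, 11)
     R1 -= 9·R0  ⇒  (0, 8, 6, 2)
     R2 -= 11·R0  ⇒  (0, 2, 6, 11)
[2] R1 /= 8  ⇒  (0, 1, 4, 10)
     R0 -= 9·R1  ⇒  (1, 0, 1, 12)
     R2 -= 2·R1  ⇒  (0, 0, 11, 4)
[3] R2 /= 11  ⇒  (0, 0, 1, 11)
     R0 -= 1·R2  ⇒  (1, 0, 0, 1)
     R1 -= 4·R2  ⇒  (0, 1, 0, 5)

rank = 3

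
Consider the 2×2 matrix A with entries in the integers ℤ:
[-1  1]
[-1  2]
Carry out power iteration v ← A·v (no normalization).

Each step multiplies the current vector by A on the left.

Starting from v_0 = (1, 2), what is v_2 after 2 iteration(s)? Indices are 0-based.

v_0 = (1, 2).
v_1 = A·v_0 = (1, 3).
v_2 = A·v_1 = (2, 5).

v_2 = (2, 5)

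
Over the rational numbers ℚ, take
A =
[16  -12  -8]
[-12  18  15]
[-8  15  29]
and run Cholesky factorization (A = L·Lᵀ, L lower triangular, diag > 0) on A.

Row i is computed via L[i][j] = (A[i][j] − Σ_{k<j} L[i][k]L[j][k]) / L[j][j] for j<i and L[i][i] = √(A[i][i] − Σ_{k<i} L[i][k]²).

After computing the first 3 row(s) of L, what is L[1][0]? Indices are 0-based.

Step 1: L[0][0] = √(16) = 4.
  L[1][0] = (-12) / L[0][0] = -3.
Step 2: L[1][1] = √(9) = 3.
  L[2][0] = (-8) / L[0][0] = -2.
  L[2][1] = (9) / L[1][1] = 3.
Step 3: L[2][2] = √(16) = 4.

L[1][0] = -3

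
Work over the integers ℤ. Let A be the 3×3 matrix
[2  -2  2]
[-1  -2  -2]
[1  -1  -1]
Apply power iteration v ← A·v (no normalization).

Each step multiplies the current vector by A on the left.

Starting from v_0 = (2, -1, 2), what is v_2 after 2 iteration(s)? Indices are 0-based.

v_2 = (30, -4, 13)

v_0 = (2, -1, 2).
v_1 = A·v_0 = (10, -4, 1).
v_2 = A·v_1 = (30, -4, 13).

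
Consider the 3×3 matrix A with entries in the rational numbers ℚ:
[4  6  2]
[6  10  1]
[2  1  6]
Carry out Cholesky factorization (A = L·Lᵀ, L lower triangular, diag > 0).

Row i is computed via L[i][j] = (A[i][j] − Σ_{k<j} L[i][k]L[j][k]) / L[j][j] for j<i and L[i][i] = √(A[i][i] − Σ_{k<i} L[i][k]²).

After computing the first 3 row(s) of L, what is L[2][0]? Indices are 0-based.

L[2][0] = 1

Step 1: L[0][0] = √(4) = 2.
  L[1][0] = (6) / L[0][0] = 3.
Step 2: L[1][1] = √(1) = 1.
  L[2][0] = (2) / L[0][0] = 1.
  L[2][1] = (-2) / L[1][1] = -2.
Step 3: L[2][2] = √(1) = 1.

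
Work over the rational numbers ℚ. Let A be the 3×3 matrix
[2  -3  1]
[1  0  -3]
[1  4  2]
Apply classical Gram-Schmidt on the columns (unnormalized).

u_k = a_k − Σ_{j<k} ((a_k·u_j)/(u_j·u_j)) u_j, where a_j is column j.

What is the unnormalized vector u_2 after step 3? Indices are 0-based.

u_2 = (86/73, -473/146, 129/146)

Step 1: u_0 = a_0 = (2, 1, 1).
Step 2: u_1 = a_1 − (-1/3)·u_0 = (-7/3, 1/3, 13/3).
Step 3: u_2 = a_2 − (1/6)·u_0 − (16/73)·u_1 = (86/73, -473/146, 129/146).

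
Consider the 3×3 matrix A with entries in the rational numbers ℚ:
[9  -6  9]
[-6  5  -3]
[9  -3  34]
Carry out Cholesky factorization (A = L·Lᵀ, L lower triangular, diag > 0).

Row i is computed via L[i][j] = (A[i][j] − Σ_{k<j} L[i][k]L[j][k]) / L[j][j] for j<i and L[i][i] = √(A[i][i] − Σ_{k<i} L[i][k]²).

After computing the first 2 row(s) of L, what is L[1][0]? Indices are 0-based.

L[1][0] = -2

Step 1: L[0][0] = √(9) = 3.
  L[1][0] = (-6) / L[0][0] = -2.
Step 2: L[1][1] = √(1) = 1.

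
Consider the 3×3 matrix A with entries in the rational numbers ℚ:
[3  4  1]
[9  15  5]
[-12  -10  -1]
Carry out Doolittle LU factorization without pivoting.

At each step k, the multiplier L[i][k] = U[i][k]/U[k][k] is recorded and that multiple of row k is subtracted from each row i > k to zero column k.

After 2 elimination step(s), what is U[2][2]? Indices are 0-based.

[col 0] pivot 3
  R1 -= 3*R0 → (0, 3, 2)  (L[1][0] := 3)
  R2 -= -4*R0 → (0, 6, 3)  (L[2][0] := -4)
[col 1] pivot 3
  R2 -= 2*R1 → (0, 0, -1)  (L[2][1] := 2)

U[2][2] = -1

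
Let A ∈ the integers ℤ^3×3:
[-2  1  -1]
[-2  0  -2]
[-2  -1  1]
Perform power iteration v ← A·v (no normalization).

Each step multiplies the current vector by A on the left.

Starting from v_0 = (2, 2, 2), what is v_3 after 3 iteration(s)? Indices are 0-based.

v_0 = (2, 2, 2).
v_1 = A·v_0 = (-4, -8, -4).
v_2 = A·v_1 = (4, 16, 12).
v_3 = A·v_2 = (-4, -32, -12).

v_3 = (-4, -32, -12)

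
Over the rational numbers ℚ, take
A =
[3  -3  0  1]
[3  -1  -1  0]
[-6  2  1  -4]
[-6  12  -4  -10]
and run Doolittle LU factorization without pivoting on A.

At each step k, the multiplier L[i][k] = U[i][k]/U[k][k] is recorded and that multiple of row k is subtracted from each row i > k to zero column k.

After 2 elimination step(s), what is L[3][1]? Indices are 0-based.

[col 0] pivot 3
  R1 -= 1*R0 → (0, 2, -1, -1)  (L[1][0] := 1)
  R2 -= -2*R0 → (0, -4, 1, -2)  (L[2][0] := -2)
  R3 -= -2*R0 → (0, 6, -4, -8)  (L[3][0] := -2)
[col 1] pivot 2
  R2 -= -2*R1 → (0, 0, -1, -4)  (L[2][1] := -2)
  R3 -= 3*R1 → (0, 0, -1, -5)  (L[3][1] := 3)

L[3][1] = 3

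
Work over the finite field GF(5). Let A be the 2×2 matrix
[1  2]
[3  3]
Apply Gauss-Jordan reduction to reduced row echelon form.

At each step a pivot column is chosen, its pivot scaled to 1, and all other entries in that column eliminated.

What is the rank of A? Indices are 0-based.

rank = 2

step 1: normalize row 0 (÷1) = (1, 2)
  row 1: subtract 3×row0 = (0, 2)
step 2: normalize row 1 (÷2) = (0, 1)
  row 0: subtract 2×row1 = (1, 0)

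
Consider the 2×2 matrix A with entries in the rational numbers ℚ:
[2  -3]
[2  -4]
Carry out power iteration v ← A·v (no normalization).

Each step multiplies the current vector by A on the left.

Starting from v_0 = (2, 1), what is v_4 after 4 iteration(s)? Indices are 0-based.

v_4 = (8, 12)

v_0 = (2, 1).
v_1 = A·v_0 = (1, 0).
v_2 = A·v_1 = (2, 2).
v_3 = A·v_2 = (-2, -4).
v_4 = A·v_3 = (8, 12).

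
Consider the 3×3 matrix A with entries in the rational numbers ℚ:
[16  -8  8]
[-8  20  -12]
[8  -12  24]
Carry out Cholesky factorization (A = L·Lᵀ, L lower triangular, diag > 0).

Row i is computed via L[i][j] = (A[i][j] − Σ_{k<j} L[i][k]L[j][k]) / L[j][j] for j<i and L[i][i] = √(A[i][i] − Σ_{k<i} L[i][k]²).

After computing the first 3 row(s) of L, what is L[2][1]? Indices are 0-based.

L[2][1] = -2

Step 1: L[0][0] = √(16) = 4.
  L[1][0] = (-8) / L[0][0] = -2.
Step 2: L[1][1] = √(16) = 4.
  L[2][0] = (8) / L[0][0] = 2.
  L[2][1] = (-8) / L[1][1] = -2.
Step 3: L[2][2] = √(16) = 4.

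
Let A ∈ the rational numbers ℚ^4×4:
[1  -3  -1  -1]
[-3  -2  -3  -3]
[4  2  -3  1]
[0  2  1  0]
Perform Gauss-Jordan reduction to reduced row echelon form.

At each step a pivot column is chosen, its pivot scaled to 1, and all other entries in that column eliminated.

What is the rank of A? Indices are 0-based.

pivot(0,0)=1: scale R0 → (1, -3, -1, -1)
  clear (1,0): R1 −= (-3)R0 → (0, -11, -6, -6)
  clear (2,0): R2 −= (4)R0 → (0, 14, 1, 5)
pivot(1,1)=-11: scale R1 → (0, 1, 6/11, 6/11)
  clear (0,1): R0 −= (-3)R1 → (1, 0, 7/11, 7/11)
  clear (2,1): R2 −= (14)R1 → (0, 0, -73/11, -29/11)
  clear (3,1): R3 −= (2)R1 → (0, 0, -1/11, -12/11)
pivot(2,2)=-73/11: scale R2 → (0, 0, 1, 29/73)
  clear (0,2): R0 −= (7/11)R2 → (1, 0, 0, 28/73)
  clear (1,2): R1 −= (6/11)R2 → (0, 1, 0, 24/73)
  clear (3,2): R3 −= (-1/11)R2 → (0, 0, 0, -77/73)
pivot(3,3)=-77/73: scale R3 → (0, 0, 0, 1)
  clear (0,3): R0 −= (28/73)R3 → (1, 0, 0, 0)
  clear (1,3): R1 −= (24/73)R3 → (0, 1, 0, 0)
  clear (2,3): R2 −= (29/73)R3 → (0, 0, 1, 0)

rank = 4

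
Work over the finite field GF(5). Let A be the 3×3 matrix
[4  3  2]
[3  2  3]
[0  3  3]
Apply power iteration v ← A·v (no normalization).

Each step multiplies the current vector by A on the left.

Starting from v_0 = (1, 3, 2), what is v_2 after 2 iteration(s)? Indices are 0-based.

v_0 = (1, 3, 2).
v_1 = A·v_0 = (2, 0, 0).
v_2 = A·v_1 = (3, 1, 0).

v_2 = (3, 1, 0)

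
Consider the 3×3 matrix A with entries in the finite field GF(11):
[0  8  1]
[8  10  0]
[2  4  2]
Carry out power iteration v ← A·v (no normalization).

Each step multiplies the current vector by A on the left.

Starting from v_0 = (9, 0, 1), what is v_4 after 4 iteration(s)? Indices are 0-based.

v_0 = (9, 0, 1).
v_1 = A·v_0 = (1, 6, 9).
v_2 = A·v_1 = (2, 2, 0).
v_3 = A·v_2 = (5, 3, 1).
v_4 = A·v_3 = (3, 4, 2).

v_4 = (3, 4, 2)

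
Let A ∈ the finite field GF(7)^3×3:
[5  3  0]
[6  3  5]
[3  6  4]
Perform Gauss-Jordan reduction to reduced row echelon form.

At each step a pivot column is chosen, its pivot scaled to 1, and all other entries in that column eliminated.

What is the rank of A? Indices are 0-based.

step 1: normalize row 0 (÷5) = (1, 2, 0)
  row 1: subtract 6×row0 = (0, 5, 5)
  row 2: subtract 3×row0 = (0, 0, 4)
step 2: normalize row 1 (÷5) = (0, 1, 1)
  row 0: subtract 2×row1 = (1, 0, 5)
step 3: normalize row 2 (÷4) = (0, 0, 1)
  row 0: subtract 5×row2 = (1, 0, 0)
  row 1: subtract 1×row2 = (0, 1, 0)

rank = 3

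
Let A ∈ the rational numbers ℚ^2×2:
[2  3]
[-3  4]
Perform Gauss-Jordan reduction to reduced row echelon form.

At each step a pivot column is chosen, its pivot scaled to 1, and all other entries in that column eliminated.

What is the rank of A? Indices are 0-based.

rank = 2

step 1: normalize row 0 (÷2) = (1, 3/2)
  row 1: subtract -3×row0 = (0, 17/2)
step 2: normalize row 1 (÷17/2) = (0, 1)
  row 0: subtract 3/2×row1 = (1, 0)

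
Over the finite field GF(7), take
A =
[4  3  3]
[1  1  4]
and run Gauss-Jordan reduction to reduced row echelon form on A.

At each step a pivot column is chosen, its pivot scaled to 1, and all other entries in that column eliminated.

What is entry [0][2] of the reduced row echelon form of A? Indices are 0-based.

step 1: normalize row 0 (÷4) = (1, 6, 6)
  row 1: subtract 1×row0 = (0, 2, 5)
step 2: normalize row 1 (÷2) = (0, 1, 6)
  row 0: subtract 6×row1 = (1, 0, 5)

M[0][2] = 5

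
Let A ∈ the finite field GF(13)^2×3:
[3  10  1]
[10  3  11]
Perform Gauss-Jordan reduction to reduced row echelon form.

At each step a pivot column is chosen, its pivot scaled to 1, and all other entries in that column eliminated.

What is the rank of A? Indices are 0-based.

rank = 2

[1] R0 /= 3  ⇒  (1, 12, 9)
     R1 -= 10·R0  ⇒  (0, 0, 12)
column 1 empty below row 1
[2] R1 /= 12  ⇒  (0, 0, 1)
     R0 -= 9·R1  ⇒  (1, 12, 0)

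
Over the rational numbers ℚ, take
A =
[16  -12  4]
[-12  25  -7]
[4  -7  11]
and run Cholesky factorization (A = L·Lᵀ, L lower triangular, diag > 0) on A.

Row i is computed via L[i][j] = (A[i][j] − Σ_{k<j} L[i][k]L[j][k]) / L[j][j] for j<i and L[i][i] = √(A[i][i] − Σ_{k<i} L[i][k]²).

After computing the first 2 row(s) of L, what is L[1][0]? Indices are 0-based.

Step 1: L[0][0] = √(16) = 4.
  L[1][0] = (-12) / L[0][0] = -3.
Step 2: L[1][1] = √(16) = 4.

L[1][0] = -3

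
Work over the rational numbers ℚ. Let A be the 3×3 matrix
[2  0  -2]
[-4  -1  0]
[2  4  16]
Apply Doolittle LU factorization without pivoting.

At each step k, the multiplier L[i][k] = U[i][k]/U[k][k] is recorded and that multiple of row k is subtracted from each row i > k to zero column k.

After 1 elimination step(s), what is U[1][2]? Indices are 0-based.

U[1][2] = -4

Step 1: pivot at (0,0) is 2.
  row1 ← row1 − (-2)·row0  ⇒  L[1][0]=-2, U row1=(0, -1, -4)
  row2 ← row2 − (1)·row0  ⇒  L[2][0]=1, U row2=(0, 4, 18)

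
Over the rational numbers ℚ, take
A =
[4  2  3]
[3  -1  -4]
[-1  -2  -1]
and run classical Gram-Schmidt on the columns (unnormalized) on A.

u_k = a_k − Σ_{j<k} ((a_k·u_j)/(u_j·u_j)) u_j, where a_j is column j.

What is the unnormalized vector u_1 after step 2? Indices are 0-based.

u_1 = (12/13, -47/26, -45/26)

Step 1: u_0 = a_0 = (4, 3, -1).
Step 2: u_1 = a_1 − (7/26)·u_0 = (12/13, -47/26, -45/26).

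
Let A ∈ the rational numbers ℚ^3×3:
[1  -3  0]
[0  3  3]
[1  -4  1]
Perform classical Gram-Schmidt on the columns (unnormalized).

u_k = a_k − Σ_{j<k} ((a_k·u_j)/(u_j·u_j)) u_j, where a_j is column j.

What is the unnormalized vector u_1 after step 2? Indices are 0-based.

u_1 = (1/2, 3, -1/2)

Step 1: u_0 = a_0 = (1, 0, 1).
Step 2: u_1 = a_1 − (-7/2)·u_0 = (1/2, 3, -1/2).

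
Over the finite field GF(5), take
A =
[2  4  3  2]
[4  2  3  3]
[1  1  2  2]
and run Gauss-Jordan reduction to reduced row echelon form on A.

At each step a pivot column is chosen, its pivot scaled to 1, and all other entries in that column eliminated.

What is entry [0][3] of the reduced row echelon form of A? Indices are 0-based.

pivot(0,0)=2: scale R0 → (1, 2, 4, 1)
  clear (1,0): R1 −= (4)R0 → (0, 4, 2, 4)
  clear (2,0): R2 −= (1)R0 → (0, 4, 3, 1)
pivot(1,1)=4: scale R1 → (0, 1, 3, 1)
  clear (0,1): R0 −= (2)R1 → (1, 0, 3, 4)
  clear (2,1): R2 −= (4)R1 → (0, 0, 1, 2)
pivot(2,2)=1: scale R2 → (0, 0, 1, 2)
  clear (0,2): R0 −= (3)R2 → (1, 0, 0, 3)
  clear (1,2): R1 −= (3)R2 → (0, 1, 0, 0)

M[0][3] = 3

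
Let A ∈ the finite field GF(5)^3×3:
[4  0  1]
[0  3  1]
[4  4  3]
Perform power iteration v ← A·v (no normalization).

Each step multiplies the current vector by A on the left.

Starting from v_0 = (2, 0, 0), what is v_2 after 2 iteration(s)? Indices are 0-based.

v_2 = (0, 3, 1)

v_0 = (2, 0, 0).
v_1 = A·v_0 = (3, 0, 3).
v_2 = A·v_1 = (0, 3, 1).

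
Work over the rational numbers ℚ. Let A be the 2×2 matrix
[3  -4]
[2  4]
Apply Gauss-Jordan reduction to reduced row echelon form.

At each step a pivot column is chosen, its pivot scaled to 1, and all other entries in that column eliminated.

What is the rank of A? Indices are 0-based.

rank = 2

[1] R0 /= 3  ⇒  (1, -4/3)
     R1 -= 2·R0  ⇒  (0, 20/3)
[2] R1 /= 20/3  ⇒  (0, 1)
     R0 -= -4/3·R1  ⇒  (1, 0)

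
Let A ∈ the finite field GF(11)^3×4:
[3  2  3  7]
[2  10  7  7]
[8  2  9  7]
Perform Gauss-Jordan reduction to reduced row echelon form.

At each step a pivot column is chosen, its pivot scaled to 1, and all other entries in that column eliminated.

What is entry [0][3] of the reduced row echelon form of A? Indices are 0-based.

M[0][3] = 5

[1] R0 /= 3  ⇒  (1, 8, 1, 6)
     R1 -= 2·R0  ⇒  (0, 5, 5, 6)
     R2 -= 8·R0  ⇒  (0, 4, 1, 3)
[2] R1 /= 5  ⇒  (0, 1, 1, 10)
     R0 -= 8·R1  ⇒  (1, 0, 4, 3)
     R2 -= 4·R1  ⇒  (0, 0, 8, 7)
[3] R2 /= 8  ⇒  (0, 0, 1, 5)
     R0 -= 4·R2  ⇒  (1, 0, 0, 5)
     R1 -= 1·R2  ⇒  (0, 1, 0, 5)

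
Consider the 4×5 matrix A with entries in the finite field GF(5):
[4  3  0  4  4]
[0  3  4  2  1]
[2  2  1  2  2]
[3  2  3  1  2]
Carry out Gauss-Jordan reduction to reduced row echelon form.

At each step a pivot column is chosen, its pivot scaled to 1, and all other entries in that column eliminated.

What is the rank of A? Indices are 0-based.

rank = 4

pivot(0,0)=4: scale R0 → (1, 2, 0, 1, 1)
  clear (2,0): R2 −= (2)R0 → (0, 3, 1, 0, 0)
  clear (3,0): R3 −= (3)R0 → (0, 1, 3, 3, 4)
pivot(1,1)=3: scale R1 → (0, 1, 3, 4, 2)
  clear (0,1): R0 −= (2)R1 → (1, 0, 4, 3, 2)
  clear (2,1): R2 −= (3)R1 → (0, 0, 2, 3, 4)
  clear (3,1): R3 −= (1)R1 → (0, 0, 0, 4, 2)
pivot(2,2)=2: scale R2 → (0, 0, 1, 4, 2)
  clear (0,2): R0 −= (4)R2 → (1, 0, 0, 2, 4)
  clear (1,2): R1 −= (3)R2 → (0, 1, 0, 2, 1)
pivot(3,3)=4: scale R3 → (0, 0, 0, 1, 3)
  clear (0,3): R0 −= (2)R3 → (1, 0, 0, 0, 3)
  clear (1,3): R1 −= (2)R3 → (0, 1, 0, 0, 0)
  clear (2,3): R2 −= (4)R3 → (0, 0, 1, 0, 0)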